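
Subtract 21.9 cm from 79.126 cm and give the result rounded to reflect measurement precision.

57.2 cm

79.126 cm − 21.9 cm = 57.226 cm.
Addition/subtraction keeps the fewest decimal places: 79.126 → 3 decimal places, 21.9 → 1 decimal place; limit is 1.
Rounded to 1 decimal place: 57.2 cm.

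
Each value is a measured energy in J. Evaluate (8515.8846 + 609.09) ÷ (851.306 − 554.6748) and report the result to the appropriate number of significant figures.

8515.8846 + 609.09 = 9124.9746, limited to 2 d.p. → 6 s.f.; 851.306 − 554.6748 = 296.6312, limited to 3 d.p. → 6 s.f.
Carrying full precision, 9124.9746 ÷ 296.6312 = 30.762018965…; keep min(6, 6) = 6 s.f.
Rounded to 6 significant figures: 30.7620.

30.7620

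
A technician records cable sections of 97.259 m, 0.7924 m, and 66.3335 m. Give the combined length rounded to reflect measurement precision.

164.385 m

97.259 m + 0.7924 m + 66.3335 m = 164.3849 m.
Addition/subtraction keeps the fewest decimal places: 97.259 → 3 decimal places, 0.7924 → 4 decimal places, 66.3335 → 4 decimal places; limit is 3.
Rounded to 3 decimal places: 164.385 m.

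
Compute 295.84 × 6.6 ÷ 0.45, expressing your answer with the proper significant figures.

295.84 × 6.6 ÷ 0.45 = 4338.98666667…
Multiplication/division keeps the fewest significant figures: 295.84 → 5 s.f., 6.6 → 2 s.f., 0.45 → 2 s.f.; limit is 2.
Rounded to 2 significant figures: 4.3 × 10³.

4.3 × 10³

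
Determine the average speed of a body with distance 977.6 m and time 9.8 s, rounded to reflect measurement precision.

average speed = 977.6 m ÷ 9.8 s = 99.7551020408… m/s.
977.6 has 4 significant figures; 9.8 has 2.
Division/multiplication keeps the fewest: 2 significant figures.
Rounded: 1.0 × 10² m/s.

1.0 × 10² m/s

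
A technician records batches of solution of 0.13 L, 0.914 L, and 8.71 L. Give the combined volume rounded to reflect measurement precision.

0.13 L + 0.914 L + 8.71 L = 9.754 L.
Addition/subtraction keeps the fewest decimal places: 0.13 → 2 decimal places, 0.914 → 3 decimal places, 8.71 → 2 decimal places; limit is 2.
Rounded to 2 decimal places: 9.75 L.

9.75 L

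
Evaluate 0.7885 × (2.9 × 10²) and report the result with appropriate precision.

0.7885 × (2.9 × 10²) = 228.665
Multiplication/division keeps the fewest significant figures: 0.7885 → 4 s.f., 2.9 × 10² → 2 s.f.; limit is 2.
Rounded to 2 significant figures: 2.3 × 10².

2.3 × 10²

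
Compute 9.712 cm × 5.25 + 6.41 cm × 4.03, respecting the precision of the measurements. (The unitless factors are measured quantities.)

9.712 × 5.25 = 50.988 → 51.0 cm (3 s.f., last digit at the 10^-1 place).
6.41 × 4.03 = 25.8323 → 25.8 cm (3 s.f., last digit at the 10^-1 place).
Sum: 76.8203 cm; keep the coarser place, 10^-1.
Result: 76.8 cm.

76.8 cm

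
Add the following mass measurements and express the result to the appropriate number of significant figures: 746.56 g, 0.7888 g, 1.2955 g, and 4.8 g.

753.4 g

746.56 g + 0.7888 g + 1.2955 g + 4.8 g = 753.4443 g.
Addition/subtraction keeps the fewest decimal places: 746.56 → 2 decimal places, 0.7888 → 4 decimal places, 1.2955 → 4 decimal places, 4.8 → 1 decimal place; limit is 1.
Rounded to 1 decimal place: 753.4 g.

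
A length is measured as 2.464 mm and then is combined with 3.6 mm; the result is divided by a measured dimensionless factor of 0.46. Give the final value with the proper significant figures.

2.464 mm + 3.6 mm = 6.064 mm; the sum is limited to 1 decimal place (2 s.f.).
Carrying full precision, 6.064 ÷ 0.46 = 13.1826086957… mm; 0.46 has 2 s.f., so the result keeps min(2, 2) = 2 s.f.
Rounded to 2 significant figures: 13 mm.

13 mm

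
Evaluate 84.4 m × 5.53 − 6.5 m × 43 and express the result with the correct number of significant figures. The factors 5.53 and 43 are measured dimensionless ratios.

1.9 × 10² m

84.4 × 5.53 = 466.732 → 467 m (3 s.f., last digit at the 10^0 place).
6.5 × 43 = 279.5 → 2.8 × 10² m (2 s.f., last digit at the 10^1 place).
Difference: 187.232 m; keep the coarser place, 10^1.
Result: 1.9 × 10² m.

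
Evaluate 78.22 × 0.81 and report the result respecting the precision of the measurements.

63

78.22 × 0.81 = 63.3582
Multiplication/division keeps the fewest significant figures: 78.22 → 4 s.f., 0.81 → 2 s.f.; limit is 2.
Rounded to 2 significant figures: 63.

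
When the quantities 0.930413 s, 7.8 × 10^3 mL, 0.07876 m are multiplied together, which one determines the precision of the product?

0.930413 s → 6 s.f.; 7.8 × 10^3 mL → 2 s.f.; 0.07876 m → 4 s.f.
The fewest is 2 significant figures, from 7.8 × 10^3 mL.

7.8 × 10^3 mL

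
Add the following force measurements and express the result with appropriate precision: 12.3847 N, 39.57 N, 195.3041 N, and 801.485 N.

1048.74 N

12.3847 N + 39.57 N + 195.3041 N + 801.485 N = 1048.7438 N.
Addition/subtraction keeps the fewest decimal places: 12.3847 → 4 decimal places, 39.57 → 2 decimal places, 195.3041 → 4 decimal places, 801.485 → 3 decimal places; limit is 2.
Rounded to 2 decimal places: 1048.74 N.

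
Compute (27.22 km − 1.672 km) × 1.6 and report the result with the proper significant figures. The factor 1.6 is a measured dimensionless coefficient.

27.22 km − 1.672 km = 25.548 km; the difference is limited to 2 decimal places (4 s.f.).
Carrying full precision, 25.548 × 1.6 = 40.8768 km; 1.6 has 2 s.f., so the result keeps min(4, 2) = 2 s.f.
Rounded to 2 significant figures: 41 km.

41 km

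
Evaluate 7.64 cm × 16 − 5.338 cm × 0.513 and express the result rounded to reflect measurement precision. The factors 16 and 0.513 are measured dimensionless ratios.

7.64 × 16 = 122.24 → 1.2 × 10² cm (2 s.f., last digit at the 10^1 place).
5.338 × 0.513 = 2.738394 → 2.74 cm (3 s.f., last digit at the 10^-2 place).
Difference: 119.501606 cm; keep the coarser place, 10^1.
Result: 1.2 × 10² cm.

1.2 × 10² cm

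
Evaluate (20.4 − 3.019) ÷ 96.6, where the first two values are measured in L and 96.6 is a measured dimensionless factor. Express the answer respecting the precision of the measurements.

20.4 L − 3.019 L = 17.381 L; the difference is limited to 1 decimal place (3 s.f.).
Carrying full precision, 17.381 ÷ 96.6 = 0.179927536232… L; 96.6 has 3 s.f., so the result keeps min(3, 3) = 3 s.f.
Rounded to 3 significant figures: 0.180 L.

0.180 L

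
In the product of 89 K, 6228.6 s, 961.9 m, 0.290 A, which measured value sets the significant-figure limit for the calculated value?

89 K

89 K → 2 s.f.; 6228.6 s → 5 s.f.; 961.9 m → 4 s.f.; 0.290 A → 3 s.f.
The fewest is 2 significant figures, from 89 K.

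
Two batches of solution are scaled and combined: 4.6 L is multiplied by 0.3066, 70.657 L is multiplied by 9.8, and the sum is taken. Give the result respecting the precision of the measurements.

6.9 × 10² L

4.6 × 0.3066 = 1.41036 → 1.4 L (2 s.f., last digit at the 10^-1 place).
70.657 × 9.8 = 692.4386 → 6.9 × 10² L (2 s.f., last digit at the 10^1 place).
Sum: 693.84896 L; keep the coarser place, 10^1.
Result: 6.9 × 10² L.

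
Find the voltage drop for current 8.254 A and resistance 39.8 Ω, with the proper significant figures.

329 V

voltage drop = 8.254 A × 39.8 Ω = 328.5092 V.
8.254 has 4 significant figures; 39.8 has 3.
Division/multiplication keeps the fewest: 3 significant figures.
Rounded: 329 V.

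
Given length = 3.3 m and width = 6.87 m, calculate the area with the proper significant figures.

area = 3.3 m × 6.87 m = 22.671 m².
3.3 has 2 significant figures; 6.87 has 3.
Division/multiplication keeps the fewest: 2 significant figures.
Rounded: 23 m².

23 m²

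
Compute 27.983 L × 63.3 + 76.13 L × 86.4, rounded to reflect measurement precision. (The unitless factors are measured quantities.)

27.983 × 63.3 = 1771.3239 → 1.77 × 10³ L (3 s.f., last digit at the 10^1 place).
76.13 × 86.4 = 6577.632 → 6.58 × 10³ L (3 s.f., last digit at the 10^1 place).
Sum: 8348.9559 L; keep the coarser place, 10^1.
Result: 8.35 × 10³ L.

8.35 × 10³ L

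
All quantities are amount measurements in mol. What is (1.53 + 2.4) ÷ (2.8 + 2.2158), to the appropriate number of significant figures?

1.53 + 2.4 = 3.93, limited to 1 d.p. → 2 s.f.; 2.8 + 2.2158 = 5.0158, limited to 1 d.p. → 2 s.f.
Carrying full precision, 3.93 ÷ 5.0158 = 0.783524063958…; keep min(2, 2) = 2 s.f.
Rounded to 2 significant figures: 0.78.

0.78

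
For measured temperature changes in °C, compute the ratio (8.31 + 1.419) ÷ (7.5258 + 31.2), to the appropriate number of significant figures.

0.251

8.31 + 1.419 = 9.729, limited to 2 d.p. → 3 s.f.; 7.5258 + 31.2 = 38.7258, limited to 1 d.p. → 3 s.f.
Carrying full precision, 9.729 ÷ 38.7258 = 0.251227863595…; keep min(3, 3) = 3 s.f.
Rounded to 3 significant figures: 0.251.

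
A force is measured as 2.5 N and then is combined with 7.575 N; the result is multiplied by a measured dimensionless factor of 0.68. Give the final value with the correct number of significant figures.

2.5 N + 7.575 N = 10.075 N; the sum is limited to 1 decimal place (3 s.f.).
Carrying full precision, 10.075 × 0.68 = 6.851 N; 0.68 has 2 s.f., so the result keeps min(3, 2) = 2 s.f.
Rounded to 2 significant figures: 6.9 N.

6.9 N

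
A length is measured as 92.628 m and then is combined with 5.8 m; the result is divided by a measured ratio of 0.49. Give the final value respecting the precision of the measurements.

92.628 m + 5.8 m = 98.428 m; the sum is limited to 1 decimal place (3 s.f.).
Carrying full precision, 98.428 ÷ 0.49 = 200.873469388… m; 0.49 has 2 s.f., so the result keeps min(3, 2) = 2 s.f.
Rounded to 2 significant figures: 2.0 × 10² m.

2.0 × 10² m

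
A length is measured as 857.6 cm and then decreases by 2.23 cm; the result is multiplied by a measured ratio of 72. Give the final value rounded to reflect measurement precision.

6.2 × 10⁴ cm

857.6 cm − 2.23 cm = 855.37 cm; the difference is limited to 1 decimal place (4 s.f.).
Carrying full precision, 855.37 × 72 = 61586.64 cm; 72 has 2 s.f., so the result keeps min(4, 2) = 2 s.f.
Rounded to 2 significant figures: 6.2 × 10⁴ cm.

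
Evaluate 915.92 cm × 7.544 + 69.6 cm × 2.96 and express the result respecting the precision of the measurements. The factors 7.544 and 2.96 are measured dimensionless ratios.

7116 cm

915.92 × 7.544 = 6909.70048 → 6.910 × 10³ cm (4 s.f., last digit at the 10^0 place).
69.6 × 2.96 = 206.016 → 206 cm (3 s.f., last digit at the 10^0 place).
Sum: 7115.71648 cm; keep the coarser place, 10^0.
Result: 7116 cm.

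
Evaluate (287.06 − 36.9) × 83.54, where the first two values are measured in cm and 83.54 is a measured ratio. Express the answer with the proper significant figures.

287.06 cm − 36.9 cm = 250.16 cm; the difference is limited to 1 decimal place (4 s.f.).
Carrying full precision, 250.16 × 83.54 = 20898.3664 cm; 83.54 has 4 s.f., so the result keeps min(4, 4) = 4 s.f.
Rounded to 4 significant figures: 2.090 × 10⁴ cm.

2.090 × 10⁴ cm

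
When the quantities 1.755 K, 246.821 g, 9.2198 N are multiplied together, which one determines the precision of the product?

1.755 K → 4 s.f.; 246.821 g → 6 s.f.; 9.2198 N → 5 s.f.
The fewest is 4 significant figures, from 1.755 K.

1.755 K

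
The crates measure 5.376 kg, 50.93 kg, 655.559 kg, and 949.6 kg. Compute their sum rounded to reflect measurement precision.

1661.5 kg

5.376 kg + 50.93 kg + 655.559 kg + 949.6 kg = 1661.465 kg.
Addition/subtraction keeps the fewest decimal places: 5.376 → 3 decimal places, 50.93 → 2 decimal places, 655.559 → 3 decimal places, 949.6 → 1 decimal place; limit is 1.
Rounded to 1 decimal place: 1661.5 kg.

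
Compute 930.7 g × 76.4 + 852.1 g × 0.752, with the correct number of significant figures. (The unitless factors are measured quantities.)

930.7 × 76.4 = 71105.48 → 7.11 × 10^4 g (3 s.f., last digit at the 10^2 place).
852.1 × 0.752 = 640.7792 → 641 g (3 s.f., last digit at the 10^0 place).
Sum: 71746.2592 g; keep the coarser place, 10^2.
Result: 7.17 × 10^4 g.

7.17 × 10^4 g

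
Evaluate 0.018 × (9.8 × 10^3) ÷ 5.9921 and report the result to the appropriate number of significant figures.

0.018 × (9.8 × 10^3) ÷ 5.9921 = 29.4387610354…
Multiplication/division keeps the fewest significant figures: 0.018 → 2 s.f., 9.8 × 10^3 → 2 s.f., 5.9921 → 5 s.f.; limit is 2.
Rounded to 2 significant figures: 29.

29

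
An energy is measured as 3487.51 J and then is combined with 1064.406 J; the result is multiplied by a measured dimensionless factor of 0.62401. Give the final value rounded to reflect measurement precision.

3487.51 J + 1064.406 J = 4551.916 J; the sum is limited to 2 decimal places (6 s.f.).
Carrying full precision, 4551.916 × 0.62401 = 2840.44110316 J; 0.62401 has 5 s.f., so the result keeps min(6, 5) = 5 s.f.
Rounded to 5 significant figures: 2840.4 J.

2840.4 J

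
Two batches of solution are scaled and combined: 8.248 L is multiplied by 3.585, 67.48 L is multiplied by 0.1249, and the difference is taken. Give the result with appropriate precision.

8.248 × 3.585 = 29.56908 → 29.57 L (4 s.f., last digit at the 10^-2 place).
67.48 × 0.1249 = 8.428252 → 8.428 L (4 s.f., last digit at the 10^-3 place).
Difference: 21.140828 L; keep the coarser place, 10^-2.
Result: 21.14 L.

21.14 L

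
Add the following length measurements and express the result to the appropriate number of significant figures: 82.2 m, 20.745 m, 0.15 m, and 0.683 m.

103.8 m

82.2 m + 20.745 m + 0.15 m + 0.683 m = 103.778 m.
Addition/subtraction keeps the fewest decimal places: 82.2 → 1 decimal place, 20.745 → 3 decimal places, 0.15 → 2 decimal places, 0.683 → 3 decimal places; limit is 1.
Rounded to 1 decimal place: 103.8 m.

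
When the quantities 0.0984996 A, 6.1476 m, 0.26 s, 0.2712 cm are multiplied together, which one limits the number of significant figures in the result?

0.0984996 A → 6 s.f.; 6.1476 m → 5 s.f.; 0.26 s → 2 s.f.; 0.2712 cm → 4 s.f.
The fewest is 2 significant figures, from 0.26 s.

0.26 s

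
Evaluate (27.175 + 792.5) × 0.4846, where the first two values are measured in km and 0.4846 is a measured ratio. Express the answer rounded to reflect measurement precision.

27.175 km + 792.5 km = 819.675 km; the sum is limited to 1 decimal place (4 s.f.).
Carrying full precision, 819.675 × 0.4846 = 397.214505 km; 0.4846 has 4 s.f., so the result keeps min(4, 4) = 4 s.f.
Rounded to 4 significant figures: 397.2 km.

397.2 km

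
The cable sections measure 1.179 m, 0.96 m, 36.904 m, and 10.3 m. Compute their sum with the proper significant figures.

1.179 m + 0.96 m + 36.904 m + 10.3 m = 49.343 m.
Addition/subtraction keeps the fewest decimal places: 1.179 → 3 decimal places, 0.96 → 2 decimal places, 36.904 → 3 decimal places, 10.3 → 1 decimal place; limit is 1.
Rounded to 1 decimal place: 49.3 m.

49.3 m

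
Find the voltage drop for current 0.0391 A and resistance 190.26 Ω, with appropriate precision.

7.44 V

voltage drop = 0.0391 A × 190.26 Ω = 7.439166 V.
0.0391 has 3 significant figures; 190.26 has 5.
Division/multiplication keeps the fewest: 3 significant figures.
Rounded: 7.44 V.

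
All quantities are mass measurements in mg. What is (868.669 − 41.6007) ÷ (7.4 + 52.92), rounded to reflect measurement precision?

13.7

868.669 − 41.6007 = 827.0683, limited to 3 d.p. → 6 s.f.; 7.4 + 52.92 = 60.32, limited to 1 d.p. → 3 s.f.
Carrying full precision, 827.0683 ÷ 60.32 = 13.711344496…; keep min(6, 3) = 3 s.f.
Rounded to 3 significant figures: 13.7.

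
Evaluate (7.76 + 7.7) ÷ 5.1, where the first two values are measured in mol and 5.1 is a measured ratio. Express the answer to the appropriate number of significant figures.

7.76 mol + 7.7 mol = 15.46 mol; the sum is limited to 1 decimal place (3 s.f.).
Carrying full precision, 15.46 ÷ 5.1 = 3.03137254902… mol; 5.1 has 2 s.f., so the result keeps min(3, 2) = 2 s.f.
Rounded to 2 significant figures: 3.0 mol.

3.0 mol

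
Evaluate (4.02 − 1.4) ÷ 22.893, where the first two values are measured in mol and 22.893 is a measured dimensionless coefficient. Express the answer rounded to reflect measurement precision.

4.02 mol − 1.4 mol = 2.62 mol; the difference is limited to 1 decimal place (2 s.f.).
Carrying full precision, 2.62 ÷ 22.893 = 0.114445463679… mol; 22.893 has 5 s.f., so the result keeps min(2, 5) = 2 s.f.
Rounded to 2 significant figures: 0.11 mol.

0.11 mol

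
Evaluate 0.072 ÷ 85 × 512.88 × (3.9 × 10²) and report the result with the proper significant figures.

0.072 ÷ 85 × 512.88 × (3.9 × 10²) = 169.431416471…
Multiplication/division keeps the fewest significant figures: 0.072 → 2 s.f., 85 → 2 s.f., 512.88 → 5 s.f., 3.9 × 10² → 2 s.f.; limit is 2.
Rounded to 2 significant figures: 1.7 × 10².

1.7 × 10²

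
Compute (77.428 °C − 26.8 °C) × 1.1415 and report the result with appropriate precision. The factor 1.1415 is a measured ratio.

57.8 °C

77.428 °C − 26.8 °C = 50.628 °C; the difference is limited to 1 decimal place (3 s.f.).
Carrying full precision, 50.628 × 1.1415 = 57.791862 °C; 1.1415 has 5 s.f., so the result keeps min(3, 5) = 3 s.f.
Rounded to 3 significant figures: 57.8 °C.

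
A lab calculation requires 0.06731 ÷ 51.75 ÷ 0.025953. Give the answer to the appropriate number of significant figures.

0.05012

0.06731 ÷ 51.75 ÷ 0.025953 = 0.0501166080416…
Multiplication/division keeps the fewest significant figures: 0.06731 → 4 s.f., 51.75 → 4 s.f., 0.025953 → 5 s.f.; limit is 4.
Rounded to 4 significant figures: 0.05012.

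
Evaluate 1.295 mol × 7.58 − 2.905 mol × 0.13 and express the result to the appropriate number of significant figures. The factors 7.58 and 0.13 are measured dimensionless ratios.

9.44 mol

1.295 × 7.58 = 9.8161 → 9.82 mol (3 s.f., last digit at the 10^-2 place).
2.905 × 0.13 = 0.37765 → 0.38 mol (2 s.f., last digit at the 10^-2 place).
Difference: 9.43845 mol; keep the coarser place, 10^-2.
Result: 9.44 mol.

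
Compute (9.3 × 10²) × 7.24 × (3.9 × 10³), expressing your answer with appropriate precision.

(9.3 × 10²) × 7.24 × (3.9 × 10³) = 26259480
Multiplication/division keeps the fewest significant figures: 9.3 × 10² → 2 s.f., 7.24 → 3 s.f., 3.9 × 10³ → 2 s.f.; limit is 2.
Rounded to 2 significant figures: 2.6 × 10⁷.

2.6 × 10⁷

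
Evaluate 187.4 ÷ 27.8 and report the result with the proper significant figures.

6.74

187.4 ÷ 27.8 = 6.74100719424…
Multiplication/division keeps the fewest significant figures: 187.4 → 4 s.f., 27.8 → 3 s.f.; limit is 3.
Rounded to 3 significant figures: 6.74.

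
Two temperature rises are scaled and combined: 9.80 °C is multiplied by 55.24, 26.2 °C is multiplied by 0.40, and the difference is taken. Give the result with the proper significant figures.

531 °C

9.80 × 55.24 = 541.352 → 541 °C (3 s.f., last digit at the 10^0 place).
26.2 × 0.40 = 10.48 → 1.0 × 10^1 °C (2 s.f., last digit at the 10^0 place).
Difference: 530.872 °C; keep the coarser place, 10^0.
Result: 531 °C.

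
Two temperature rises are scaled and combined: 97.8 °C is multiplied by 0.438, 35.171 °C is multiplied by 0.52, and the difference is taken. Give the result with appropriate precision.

97.8 × 0.438 = 42.8364 → 42.8 °C (3 s.f., last digit at the 10^-1 place).
35.171 × 0.52 = 18.28892 → 18 °C (2 s.f., last digit at the 10^0 place).
Difference: 24.54748 °C; keep the coarser place, 10^0.
Result: 25 °C.

25 °C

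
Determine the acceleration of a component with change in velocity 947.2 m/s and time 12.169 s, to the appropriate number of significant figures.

acceleration = 947.2 m/s ÷ 12.169 s = 77.8371271263… m/s².
947.2 has 4 significant figures; 12.169 has 5.
Division/multiplication keeps the fewest: 4 significant figures.
Rounded: 77.84 m/s².

77.84 m/s²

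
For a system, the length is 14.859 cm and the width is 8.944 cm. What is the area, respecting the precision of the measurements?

132.9 cm²

area = 14.859 cm × 8.944 cm = 132.898896 cm².
14.859 has 5 significant figures; 8.944 has 4.
Division/multiplication keeps the fewest: 4 significant figures.
Rounded: 132.9 cm².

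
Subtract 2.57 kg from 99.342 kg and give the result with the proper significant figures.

99.342 kg − 2.57 kg = 96.772 kg.
Addition/subtraction keeps the fewest decimal places: 99.342 → 3 decimal places, 2.57 → 2 decimal places; limit is 2.
Rounded to 2 decimal places: 96.77 kg.

96.77 kg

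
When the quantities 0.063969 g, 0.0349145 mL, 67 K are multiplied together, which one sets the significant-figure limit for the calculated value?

0.063969 g → 5 s.f.; 0.0349145 mL → 6 s.f.; 67 K → 2 s.f.
The fewest is 2 significant figures, from 67 K.

67 K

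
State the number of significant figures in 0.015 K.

0.015: leading zeros are not significant.

2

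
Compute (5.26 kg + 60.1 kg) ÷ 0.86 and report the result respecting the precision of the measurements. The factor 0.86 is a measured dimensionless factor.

76 kg

5.26 kg + 60.1 kg = 65.36 kg; the sum is limited to 1 decimal place (3 s.f.).
Carrying full precision, 65.36 ÷ 0.86 = 76 kg; 0.86 has 2 s.f., so the result keeps min(3, 2) = 2 s.f.
Rounded to 2 significant figures: 76 kg.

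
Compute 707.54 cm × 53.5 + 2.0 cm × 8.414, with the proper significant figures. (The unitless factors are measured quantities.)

3.79 × 10⁴ cm

707.54 × 53.5 = 37853.39 → 3.79 × 10⁴ cm (3 s.f., last digit at the 10^2 place).
2.0 × 8.414 = 16.828 → 17 cm (2 s.f., last digit at the 10^0 place).
Sum: 37870.218 cm; keep the coarser place, 10^2.
Result: 3.79 × 10⁴ cm.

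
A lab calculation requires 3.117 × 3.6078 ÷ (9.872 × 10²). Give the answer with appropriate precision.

3.117 × 3.6078 ÷ (9.872 × 10²) = 0.0113913215154…
Multiplication/division keeps the fewest significant figures: 3.117 → 4 s.f., 3.6078 → 5 s.f., 9.872 × 10² → 4 s.f.; limit is 4.
Rounded to 4 significant figures: 0.01139.

0.01139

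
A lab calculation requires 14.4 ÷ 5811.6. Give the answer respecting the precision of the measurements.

0.00248

14.4 ÷ 5811.6 = 0.00247780301466…
Multiplication/division keeps the fewest significant figures: 14.4 → 3 s.f., 5811.6 → 5 s.f.; limit is 3.
Rounded to 3 significant figures: 0.00248.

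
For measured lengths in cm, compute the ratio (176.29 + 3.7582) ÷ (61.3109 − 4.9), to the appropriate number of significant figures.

176.29 + 3.7582 = 180.0482, limited to 2 d.p. → 5 s.f.; 61.3109 − 4.9 = 56.4109, limited to 1 d.p. → 3 s.f.
Carrying full precision, 180.0482 ÷ 56.4109 = 3.19172713075…; keep min(5, 3) = 3 s.f.
Rounded to 3 significant figures: 3.19.

3.19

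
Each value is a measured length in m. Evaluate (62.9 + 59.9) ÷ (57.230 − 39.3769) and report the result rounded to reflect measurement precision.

62.9 + 59.9 = 122.8, limited to 1 d.p. → 4 s.f.; 57.230 − 39.3769 = 17.8531, limited to 3 d.p. → 5 s.f.
Carrying full precision, 122.8 ÷ 17.8531 = 6.87835726008…; keep min(4, 5) = 4 s.f.
Rounded to 4 significant figures: 6.878.

6.878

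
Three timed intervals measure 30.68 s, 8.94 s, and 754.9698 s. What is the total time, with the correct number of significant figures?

794.59 s

30.68 s + 8.94 s + 754.9698 s = 794.5898 s.
Addition/subtraction keeps the fewest decimal places: 30.68 → 2 decimal places, 8.94 → 2 decimal places, 754.9698 → 4 decimal places; limit is 2.
Rounded to 2 decimal places: 794.59 s.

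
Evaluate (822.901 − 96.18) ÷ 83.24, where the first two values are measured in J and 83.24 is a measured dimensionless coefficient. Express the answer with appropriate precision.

822.901 J − 96.18 J = 726.721 J; the difference is limited to 2 decimal places (5 s.f.).
Carrying full precision, 726.721 ÷ 83.24 = 8.73043008169… J; 83.24 has 4 s.f., so the result keeps min(5, 4) = 4 s.f.
Rounded to 4 significant figures: 8.730 J.

8.730 J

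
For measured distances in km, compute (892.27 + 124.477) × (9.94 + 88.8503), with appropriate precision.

892.27 + 124.477 = 1016.747, limited to 2 d.p. → 6 s.f.; 9.94 + 88.8503 = 98.7903, limited to 2 d.p. → 4 s.f.
Carrying full precision, 1016.747 × 98.7903 = 100444.741154…; keep min(6, 4) = 4 s.f.
Rounded to 4 significant figures: 1.004 × 10^5 km².

1.004 × 10^5 km²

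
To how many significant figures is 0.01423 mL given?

4

0.01423: leading zeros are not significant.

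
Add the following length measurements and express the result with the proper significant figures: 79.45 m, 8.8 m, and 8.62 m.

96.9 m

79.45 m + 8.8 m + 8.62 m = 96.87 m.
Addition/subtraction keeps the fewest decimal places: 79.45 → 2 decimal places, 8.8 → 1 decimal place, 8.62 → 2 decimal places; limit is 1.
Rounded to 1 decimal place: 96.9 m.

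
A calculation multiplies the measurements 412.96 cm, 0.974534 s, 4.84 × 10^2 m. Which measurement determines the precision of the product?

412.96 cm → 5 s.f.; 0.974534 s → 6 s.f.; 4.84 × 10^2 m → 3 s.f.
The fewest is 3 significant figures, from 4.84 × 10^2 m.

4.84 × 10^2 m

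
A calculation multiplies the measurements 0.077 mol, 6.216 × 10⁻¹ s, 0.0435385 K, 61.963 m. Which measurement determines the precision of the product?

0.077 mol → 2 s.f.; 6.216 × 10⁻¹ s → 4 s.f.; 0.0435385 K → 6 s.f.; 61.963 m → 5 s.f.
The fewest is 2 significant figures, from 0.077 mol.

0.077 mol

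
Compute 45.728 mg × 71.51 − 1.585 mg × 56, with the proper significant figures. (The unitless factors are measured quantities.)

3181 mg

45.728 × 71.51 = 3270.00928 → 3.270 × 10³ mg (4 s.f., last digit at the 10^0 place).
1.585 × 56 = 88.76 → 89 mg (2 s.f., last digit at the 10^0 place).
Difference: 3181.24928 mg; keep the coarser place, 10^0.
Result: 3181 mg.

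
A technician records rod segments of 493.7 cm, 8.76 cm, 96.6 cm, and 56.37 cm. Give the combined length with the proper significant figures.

655.4 cm

493.7 cm + 8.76 cm + 96.6 cm + 56.37 cm = 655.43 cm.
Addition/subtraction keeps the fewest decimal places: 493.7 → 1 decimal place, 8.76 → 2 decimal places, 96.6 → 1 decimal place, 56.37 → 2 decimal places; limit is 1.
Rounded to 1 decimal place: 655.4 cm.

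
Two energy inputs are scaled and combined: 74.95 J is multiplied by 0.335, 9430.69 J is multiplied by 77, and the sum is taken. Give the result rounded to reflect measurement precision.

74.95 × 0.335 = 25.10825 → 25.1 J (3 s.f., last digit at the 10^-1 place).
9430.69 × 77 = 726163.13 → 7.3 × 10^5 J (2 s.f., last digit at the 10^4 place).
Sum: 726188.23825 J; keep the coarser place, 10^4.
Result: 7.3 × 10^5 J.

7.3 × 10^5 J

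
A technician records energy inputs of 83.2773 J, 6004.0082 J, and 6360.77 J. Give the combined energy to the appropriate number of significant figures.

83.2773 J + 6004.0082 J + 6360.77 J = 12448.0555 J.
Addition/subtraction keeps the fewest decimal places: 83.2773 → 4 decimal places, 6004.0082 → 4 decimal places, 6360.77 → 2 decimal places; limit is 2.
Rounded to 2 decimal places: 12448.06 J.

12448.06 J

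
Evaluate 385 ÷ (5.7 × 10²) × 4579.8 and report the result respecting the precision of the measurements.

385 ÷ (5.7 × 10²) × 4579.8 = 3093.37368421…
Multiplication/division keeps the fewest significant figures: 385 → 3 s.f., 5.7 × 10² → 2 s.f., 4579.8 → 5 s.f.; limit is 2.
Rounded to 2 significant figures: 3.1 × 10³.

3.1 × 10³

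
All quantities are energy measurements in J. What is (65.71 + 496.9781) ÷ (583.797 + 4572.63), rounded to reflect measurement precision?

65.71 + 496.9781 = 562.6881, limited to 2 d.p. → 5 s.f.; 583.797 + 4572.63 = 5156.427, limited to 2 d.p. → 6 s.f.
Carrying full precision, 562.6881 ÷ 5156.427 = 0.109123643174…; keep min(5, 6) = 5 s.f.
Rounded to 5 significant figures: 0.10912.

0.10912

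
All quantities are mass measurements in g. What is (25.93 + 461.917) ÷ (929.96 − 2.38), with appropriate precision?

25.93 + 461.917 = 487.847, limited to 2 d.p. → 5 s.f.; 929.96 − 2.38 = 927.58, limited to 2 d.p. → 5 s.f.
Carrying full precision, 487.847 ÷ 927.58 = 0.525935229306…; keep min(5, 5) = 5 s.f.
Rounded to 5 significant figures: 0.52594.

0.52594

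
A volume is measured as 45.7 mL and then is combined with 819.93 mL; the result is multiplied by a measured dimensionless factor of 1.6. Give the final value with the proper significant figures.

1.4 × 10³ mL

45.7 mL + 819.93 mL = 865.63 mL; the sum is limited to 1 decimal place (4 s.f.).
Carrying full precision, 865.63 × 1.6 = 1385.008 mL; 1.6 has 2 s.f., so the result keeps min(4, 2) = 2 s.f.
Rounded to 2 significant figures: 1.4 × 10³ mL.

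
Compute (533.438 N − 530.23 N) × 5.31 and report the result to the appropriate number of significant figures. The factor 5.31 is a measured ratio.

17.0 N

533.438 N − 530.23 N = 3.208 N; the difference is limited to 2 decimal places (3 s.f.).
Carrying full precision, 3.208 × 5.31 = 17.03448 N; 5.31 has 3 s.f., so the result keeps min(3, 3) = 3 s.f.
Rounded to 3 significant figures: 17.0 N.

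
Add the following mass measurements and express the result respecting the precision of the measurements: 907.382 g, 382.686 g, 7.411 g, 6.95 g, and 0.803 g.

1305.23 g

907.382 g + 382.686 g + 7.411 g + 6.95 g + 0.803 g = 1305.232 g.
Addition/subtraction keeps the fewest decimal places: 907.382 → 3 decimal places, 382.686 → 3 decimal places, 7.411 → 3 decimal places, 6.95 → 2 decimal places, 0.803 → 3 decimal places; limit is 2.
Rounded to 2 decimal places: 1305.23 g.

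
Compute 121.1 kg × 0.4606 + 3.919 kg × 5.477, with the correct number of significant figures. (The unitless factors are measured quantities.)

77.24 kg

121.1 × 0.4606 = 55.77866 → 55.78 kg (4 s.f., last digit at the 10^-2 place).
3.919 × 5.477 = 21.464363 → 21.46 kg (4 s.f., last digit at the 10^-2 place).
Sum: 77.243023 kg; keep the coarser place, 10^-2.
Result: 77.24 kg.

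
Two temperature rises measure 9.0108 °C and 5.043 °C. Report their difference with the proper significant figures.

3.968 °C

9.0108 °C − 5.043 °C = 3.9678 °C.
Addition/subtraction keeps the fewest decimal places: 9.0108 → 4 decimal places, 5.043 → 3 decimal places; limit is 3.
Rounded to 3 decimal places: 3.968 °C.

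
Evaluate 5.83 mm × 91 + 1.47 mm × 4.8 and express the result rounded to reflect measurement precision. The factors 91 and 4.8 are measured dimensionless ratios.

5.4 × 10^2 mm

5.83 × 91 = 530.53 → 5.3 × 10^2 mm (2 s.f., last digit at the 10^1 place).
1.47 × 4.8 = 7.056 → 7.1 mm (2 s.f., last digit at the 10^-1 place).
Sum: 537.586 mm; keep the coarser place, 10^1.
Result: 5.4 × 10^2 mm.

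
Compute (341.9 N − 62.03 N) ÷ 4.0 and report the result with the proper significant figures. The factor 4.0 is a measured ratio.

341.9 N − 62.03 N = 279.87 N; the difference is limited to 1 decimal place (4 s.f.).
Carrying full precision, 279.87 ÷ 4.0 = 69.9675 N; 4.0 has 2 s.f., so the result keeps min(4, 2) = 2 s.f.
Rounded to 2 significant figures: 7.0 × 10¹ N.

7.0 × 10¹ N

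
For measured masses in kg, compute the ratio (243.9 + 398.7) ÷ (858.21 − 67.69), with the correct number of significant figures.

243.9 + 398.7 = 642.6, limited to 1 d.p. → 4 s.f.; 858.21 − 67.69 = 790.52, limited to 2 d.p. → 5 s.f.
Carrying full precision, 642.6 ÷ 790.52 = 0.812882659515…; keep min(4, 5) = 4 s.f.
Rounded to 4 significant figures: 0.8129.

0.8129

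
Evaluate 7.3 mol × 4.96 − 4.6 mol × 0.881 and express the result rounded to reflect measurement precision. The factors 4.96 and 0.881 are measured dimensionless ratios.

7.3 × 4.96 = 36.208 → 36 mol (2 s.f., last digit at the 10^0 place).
4.6 × 0.881 = 4.0526 → 4.1 mol (2 s.f., last digit at the 10^-1 place).
Difference: 32.1554 mol; keep the coarser place, 10^0.
Result: 32 mol.

32 mol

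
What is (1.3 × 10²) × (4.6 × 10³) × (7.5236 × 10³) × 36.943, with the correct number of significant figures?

(1.3 × 10²) × (4.6 × 10³) × (7.5236 × 10³) × 36.943 = 1.6621072417 × 10^11…
Multiplication/division keeps the fewest significant figures: 1.3 × 10² → 2 s.f., 4.6 × 10³ → 2 s.f., 7.5236 × 10³ → 5 s.f., 36.943 → 5 s.f.; limit is 2.
Rounded to 2 significant figures: 1.7 × 10¹¹.

1.7 × 10¹¹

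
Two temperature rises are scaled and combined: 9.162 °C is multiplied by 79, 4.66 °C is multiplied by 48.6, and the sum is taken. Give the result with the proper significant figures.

9.162 × 79 = 723.798 → 7.2 × 10^2 °C (2 s.f., last digit at the 10^1 place).
4.66 × 48.6 = 226.476 → 226 °C (3 s.f., last digit at the 10^0 place).
Sum: 950.274 °C; keep the coarser place, 10^1.
Result: 9.5 × 10^2 °C.

9.5 × 10^2 °C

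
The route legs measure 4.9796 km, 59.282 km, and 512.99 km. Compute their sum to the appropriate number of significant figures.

4.9796 km + 59.282 km + 512.99 km = 577.2516 km.
Addition/subtraction keeps the fewest decimal places: 4.9796 → 4 decimal places, 59.282 → 3 decimal places, 512.99 → 2 decimal places; limit is 2.
Rounded to 2 decimal places: 5.7725 × 10^2 km.

5.7725 × 10^2 km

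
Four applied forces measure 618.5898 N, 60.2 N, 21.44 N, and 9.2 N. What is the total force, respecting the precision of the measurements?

618.5898 N + 60.2 N + 21.44 N + 9.2 N = 709.4298 N.
Addition/subtraction keeps the fewest decimal places: 618.5898 → 4 decimal places, 60.2 → 1 decimal place, 21.44 → 2 decimal places, 9.2 → 1 decimal place; limit is 1.
Rounded to 1 decimal place: 709.4 N.

709.4 N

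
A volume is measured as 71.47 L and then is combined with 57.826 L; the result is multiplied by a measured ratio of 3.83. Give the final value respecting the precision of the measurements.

71.47 L + 57.826 L = 129.296 L; the sum is limited to 2 decimal places (5 s.f.).
Carrying full precision, 129.296 × 3.83 = 495.20368 L; 3.83 has 3 s.f., so the result keeps min(5, 3) = 3 s.f.
Rounded to 3 significant figures: 4.95 × 10² L.

4.95 × 10² L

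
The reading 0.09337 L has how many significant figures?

4

0.09337: leading zeros are not significant.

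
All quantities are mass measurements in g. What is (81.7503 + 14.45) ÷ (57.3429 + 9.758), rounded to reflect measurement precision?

1.434

81.7503 + 14.45 = 96.2003, limited to 2 d.p. → 4 s.f.; 57.3429 + 9.758 = 67.1009, limited to 3 d.p. → 5 s.f.
Carrying full precision, 96.2003 ÷ 67.1009 = 1.43366631446…; keep min(4, 5) = 4 s.f.
Rounded to 4 significant figures: 1.434.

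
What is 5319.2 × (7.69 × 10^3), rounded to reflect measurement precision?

5319.2 × (7.69 × 10^3) = 40904648
Multiplication/division keeps the fewest significant figures: 5319.2 → 5 s.f., 7.69 × 10^3 → 3 s.f.; limit is 3.
Rounded to 3 significant figures: 4.09 × 10^7.

4.09 × 10^7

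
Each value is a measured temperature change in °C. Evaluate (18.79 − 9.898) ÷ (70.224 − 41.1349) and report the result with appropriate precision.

18.79 − 9.898 = 8.892, limited to 2 d.p. → 3 s.f.; 70.224 − 41.1349 = 29.0891, limited to 3 d.p. → 5 s.f.
Carrying full precision, 8.892 ÷ 29.0891 = 0.305681509569…; keep min(3, 5) = 3 s.f.
Rounded to 3 significant figures: 0.306.

0.306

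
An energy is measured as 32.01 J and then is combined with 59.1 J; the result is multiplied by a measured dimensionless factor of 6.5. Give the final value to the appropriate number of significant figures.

5.9 × 10² J

32.01 J + 59.1 J = 91.11 J; the sum is limited to 1 decimal place (3 s.f.).
Carrying full precision, 91.11 × 6.5 = 592.215 J; 6.5 has 2 s.f., so the result keeps min(3, 2) = 2 s.f.
Rounded to 2 significant figures: 5.9 × 10² J.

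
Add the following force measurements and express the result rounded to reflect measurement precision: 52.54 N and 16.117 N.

68.66 N

52.54 N + 16.117 N = 68.657 N.
Addition/subtraction keeps the fewest decimal places: 52.54 → 2 decimal places, 16.117 → 3 decimal places; limit is 2.
Rounded to 2 decimal places: 68.66 N.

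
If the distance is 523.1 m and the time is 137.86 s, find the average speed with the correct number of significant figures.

average speed = 523.1 m ÷ 137.86 s = 3.794429131… m/s.
523.1 has 4 significant figures; 137.86 has 5.
Division/multiplication keeps the fewest: 4 significant figures.
Rounded: 3.794 m/s.

3.794 m/s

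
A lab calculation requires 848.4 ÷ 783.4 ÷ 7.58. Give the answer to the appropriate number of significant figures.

0.143

848.4 ÷ 783.4 ÷ 7.58 = 0.142872250922…
Multiplication/division keeps the fewest significant figures: 848.4 → 4 s.f., 783.4 → 4 s.f., 7.58 → 3 s.f.; limit is 3.
Rounded to 3 significant figures: 0.143.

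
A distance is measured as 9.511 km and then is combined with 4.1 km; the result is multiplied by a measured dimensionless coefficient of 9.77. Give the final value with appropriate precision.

9.511 km + 4.1 km = 13.611 km; the sum is limited to 1 decimal place (3 s.f.).
Carrying full precision, 13.611 × 9.77 = 132.97947 km; 9.77 has 3 s.f., so the result keeps min(3, 3) = 3 s.f.
Rounded to 3 significant figures: 133 km.

133 km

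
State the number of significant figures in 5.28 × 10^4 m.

3

5.28 × 10^4: in scientific notation every digit of the coefficient is significant.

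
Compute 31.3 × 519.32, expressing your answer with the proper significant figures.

31.3 × 519.32 = 16254.716
Multiplication/division keeps the fewest significant figures: 31.3 → 3 s.f., 519.32 → 5 s.f.; limit is 3.
Rounded to 3 significant figures: 1.63 × 10^4.

1.63 × 10^4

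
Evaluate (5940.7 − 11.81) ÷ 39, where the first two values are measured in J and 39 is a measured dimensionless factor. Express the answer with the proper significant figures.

5940.7 J − 11.81 J = 5928.89 J; the difference is limited to 1 decimal place (5 s.f.).
Carrying full precision, 5928.89 ÷ 39 = 152.022820513… J; 39 has 2 s.f., so the result keeps min(5, 2) = 2 s.f.
Rounded to 2 significant figures: 1.5 × 10² J.

1.5 × 10² J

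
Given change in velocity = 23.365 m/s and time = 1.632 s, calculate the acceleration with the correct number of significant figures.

acceleration = 23.365 m/s ÷ 1.632 s = 14.3167892157… m/s².
23.365 has 5 significant figures; 1.632 has 4.
Division/multiplication keeps the fewest: 4 significant figures.
Rounded: 14.32 m/s².

14.32 m/s²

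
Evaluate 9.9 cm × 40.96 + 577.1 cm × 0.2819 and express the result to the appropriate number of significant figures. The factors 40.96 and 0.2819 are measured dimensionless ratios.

9.9 × 40.96 = 405.504 → 4.1 × 10^2 cm (2 s.f., last digit at the 10^1 place).
577.1 × 0.2819 = 162.68449 → 162.7 cm (4 s.f., last digit at the 10^-1 place).
Sum: 568.18849 cm; keep the coarser place, 10^1.
Result: 5.7 × 10^2 cm.

5.7 × 10^2 cm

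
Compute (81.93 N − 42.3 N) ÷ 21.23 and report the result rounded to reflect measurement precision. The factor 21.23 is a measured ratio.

1.87 N

81.93 N − 42.3 N = 39.63 N; the difference is limited to 1 decimal place (3 s.f.).
Carrying full precision, 39.63 ÷ 21.23 = 1.86669806877… N; 21.23 has 4 s.f., so the result keeps min(3, 4) = 3 s.f.
Rounded to 3 significant figures: 1.87 N.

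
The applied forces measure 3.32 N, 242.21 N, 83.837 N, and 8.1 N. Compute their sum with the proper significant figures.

337.5 N

3.32 N + 242.21 N + 83.837 N + 8.1 N = 337.467 N.
Addition/subtraction keeps the fewest decimal places: 3.32 → 2 decimal places, 242.21 → 2 decimal places, 83.837 → 3 decimal places, 8.1 → 1 decimal place; limit is 1.
Rounded to 1 decimal place: 337.5 N.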